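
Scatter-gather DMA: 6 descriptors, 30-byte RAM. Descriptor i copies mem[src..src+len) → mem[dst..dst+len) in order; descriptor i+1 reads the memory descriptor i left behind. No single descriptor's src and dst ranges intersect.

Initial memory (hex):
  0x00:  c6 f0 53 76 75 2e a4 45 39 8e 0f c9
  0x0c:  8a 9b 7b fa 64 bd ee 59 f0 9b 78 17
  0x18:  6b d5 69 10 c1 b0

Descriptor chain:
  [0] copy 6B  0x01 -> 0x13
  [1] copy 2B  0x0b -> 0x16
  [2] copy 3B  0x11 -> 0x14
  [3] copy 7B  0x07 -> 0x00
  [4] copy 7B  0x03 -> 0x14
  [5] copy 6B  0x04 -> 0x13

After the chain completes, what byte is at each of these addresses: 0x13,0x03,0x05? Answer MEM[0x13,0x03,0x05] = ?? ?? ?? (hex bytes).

MEM[0x13,0x03,0x05] = c9 0f 8a

D0: mem[0x13..0x18] <- [f0 53 76 75 2e a4]
D1: mem[0x16..0x17] <- [c9 8a]
D2: mem[0x14..0x16] <- [bd ee f0]
D3: mem[0x00..0x06] <- [45 39 8e 0f c9 8a 9b]
D4: mem[0x14..0x1a] <- [0f c9 8a 9b 45 39 8e]
D5: mem[0x13..0x18] <- [c9 8a 9b 45 39 8e]
query mem[0x13]=0xc9, mem[0x03]=0x0f, mem[0x05]=0x8a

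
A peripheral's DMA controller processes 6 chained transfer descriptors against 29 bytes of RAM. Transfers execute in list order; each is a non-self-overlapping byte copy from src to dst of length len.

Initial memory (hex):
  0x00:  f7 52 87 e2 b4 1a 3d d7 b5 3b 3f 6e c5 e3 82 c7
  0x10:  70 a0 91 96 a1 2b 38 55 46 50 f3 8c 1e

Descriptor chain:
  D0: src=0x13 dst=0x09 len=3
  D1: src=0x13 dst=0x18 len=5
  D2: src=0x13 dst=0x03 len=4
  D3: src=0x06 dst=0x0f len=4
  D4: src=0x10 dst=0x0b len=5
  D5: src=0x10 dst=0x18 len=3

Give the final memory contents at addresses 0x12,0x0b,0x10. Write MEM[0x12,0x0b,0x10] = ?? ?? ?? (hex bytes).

D0: mem[0x09..0x0b] <- [96 a1 2b]
D1: mem[0x18..0x1c] <- [96 a1 2b 38 55]
D2: mem[0x03..0x06] <- [96 a1 2b 38]
D3: mem[0x0f..0x12] <- [38 d7 b5 96]
D4: mem[0x0b..0x0f] <- [d7 b5 96 96 a1]
D5: mem[0x18..0x1a] <- [d7 b5 96]
query mem[0x12]=0x96, mem[0x0b]=0xd7, mem[0x10]=0xd7

MEM[0x12,0x0b,0x10] = 96 d7 d7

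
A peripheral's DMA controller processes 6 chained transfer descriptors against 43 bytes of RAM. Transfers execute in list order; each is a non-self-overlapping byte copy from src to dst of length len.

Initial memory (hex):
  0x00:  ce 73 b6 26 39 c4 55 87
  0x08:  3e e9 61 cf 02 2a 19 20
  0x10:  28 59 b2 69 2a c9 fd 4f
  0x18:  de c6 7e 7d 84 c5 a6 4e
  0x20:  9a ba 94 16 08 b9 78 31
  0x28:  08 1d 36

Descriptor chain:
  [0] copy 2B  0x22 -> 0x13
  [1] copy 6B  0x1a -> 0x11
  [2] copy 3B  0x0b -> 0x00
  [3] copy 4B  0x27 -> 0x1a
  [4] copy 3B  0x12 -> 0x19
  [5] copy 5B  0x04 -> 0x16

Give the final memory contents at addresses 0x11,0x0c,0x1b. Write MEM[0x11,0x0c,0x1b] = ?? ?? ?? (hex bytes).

MEM[0x11,0x0c,0x1b] = 7e 02 c5

  after D0: wrote 2B at 0x13 = 9416
  after D1: wrote 6B at 0x11 = 7e7d84c5a64e
  after D2: wrote 3B at 0x00 = cf022a
  after D3: wrote 4B at 0x1a = 31081d36
  after D4: wrote 3B at 0x19 = 7d84c5
  after D5: wrote 5B at 0x16 = 39c455873e
query mem[0x11]=0x7e, mem[0x0c]=0x02, mem[0x1b]=0xc5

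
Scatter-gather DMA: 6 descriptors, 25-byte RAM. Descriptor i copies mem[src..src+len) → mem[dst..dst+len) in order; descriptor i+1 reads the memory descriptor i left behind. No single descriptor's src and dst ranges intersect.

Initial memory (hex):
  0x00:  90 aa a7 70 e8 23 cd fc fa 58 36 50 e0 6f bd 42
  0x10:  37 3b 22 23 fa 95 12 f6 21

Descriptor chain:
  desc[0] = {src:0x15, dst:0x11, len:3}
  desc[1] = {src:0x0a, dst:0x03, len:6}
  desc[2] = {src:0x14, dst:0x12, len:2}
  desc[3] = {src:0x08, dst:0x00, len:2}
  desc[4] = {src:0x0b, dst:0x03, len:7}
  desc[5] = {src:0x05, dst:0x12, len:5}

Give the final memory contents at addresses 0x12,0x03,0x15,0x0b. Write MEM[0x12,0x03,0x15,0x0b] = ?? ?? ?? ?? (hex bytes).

MEM[0x12,0x03,0x15,0x0b] = 6f 50 37 50

D0: mem[0x11..0x13] <- [95 12 f6]
D1: mem[0x03..0x08] <- [36 50 e0 6f bd 42]
D2: mem[0x12..0x13] <- [fa 95]
D3: mem[0x00..0x01] <- [42 58]
D4: mem[0x03..0x09] <- [50 e0 6f bd 42 37 95]
D5: mem[0x12..0x16] <- [6f bd 42 37 95]
query mem[0x12]=0x6f, mem[0x03]=0x50, mem[0x15]=0x37, mem[0x0b]=0x50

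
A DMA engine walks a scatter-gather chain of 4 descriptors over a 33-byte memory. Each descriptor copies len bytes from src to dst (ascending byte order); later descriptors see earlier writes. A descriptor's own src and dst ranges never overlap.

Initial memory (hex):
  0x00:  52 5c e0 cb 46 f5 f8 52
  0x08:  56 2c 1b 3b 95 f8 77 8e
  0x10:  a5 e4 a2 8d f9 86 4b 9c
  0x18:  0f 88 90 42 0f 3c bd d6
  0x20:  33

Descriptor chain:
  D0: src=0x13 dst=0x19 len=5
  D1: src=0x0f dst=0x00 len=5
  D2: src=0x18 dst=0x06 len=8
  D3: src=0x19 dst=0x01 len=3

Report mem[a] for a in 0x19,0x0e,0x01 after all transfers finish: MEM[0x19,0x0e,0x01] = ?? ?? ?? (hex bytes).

MEM[0x19,0x0e,0x01] = 8d 77 8d

  after D0: wrote 5B at 0x19 = 8df9864b9c
  after D1: wrote 5B at 0x00 = 8ea5e4a28d
  after D2: wrote 8B at 0x06 = 0f8df9864b9cbdd6
  after D3: wrote 3B at 0x01 = 8df986
query mem[0x19]=0x8d, mem[0x0e]=0x77, mem[0x01]=0x8d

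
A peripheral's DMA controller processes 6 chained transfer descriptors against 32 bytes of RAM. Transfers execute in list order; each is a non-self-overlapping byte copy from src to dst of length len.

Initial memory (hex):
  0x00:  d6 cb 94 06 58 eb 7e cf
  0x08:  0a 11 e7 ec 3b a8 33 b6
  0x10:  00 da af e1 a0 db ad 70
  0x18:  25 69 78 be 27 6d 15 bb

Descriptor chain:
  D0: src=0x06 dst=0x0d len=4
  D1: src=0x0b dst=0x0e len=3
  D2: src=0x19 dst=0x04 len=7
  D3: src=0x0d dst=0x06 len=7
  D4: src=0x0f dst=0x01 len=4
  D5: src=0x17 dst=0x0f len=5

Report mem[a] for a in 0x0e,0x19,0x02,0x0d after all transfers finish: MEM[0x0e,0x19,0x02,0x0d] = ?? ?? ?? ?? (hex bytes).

MEM[0x0e,0x19,0x02,0x0d] = ec 69 7e 7e

D0: mem[0x0d..0x10] <- [7e cf 0a 11]
D1: mem[0x0e..0x10] <- [ec 3b 7e]
D2: mem[0x04..0x0a] <- [69 78 be 27 6d 15 bb]
D3: mem[0x06..0x0c] <- [7e ec 3b 7e da af e1]
D4: mem[0x01..0x04] <- [3b 7e da af]
D5: mem[0x0f..0x13] <- [70 25 69 78 be]
query mem[0x0e]=0xec, mem[0x19]=0x69, mem[0x02]=0x7e, mem[0x0d]=0x7e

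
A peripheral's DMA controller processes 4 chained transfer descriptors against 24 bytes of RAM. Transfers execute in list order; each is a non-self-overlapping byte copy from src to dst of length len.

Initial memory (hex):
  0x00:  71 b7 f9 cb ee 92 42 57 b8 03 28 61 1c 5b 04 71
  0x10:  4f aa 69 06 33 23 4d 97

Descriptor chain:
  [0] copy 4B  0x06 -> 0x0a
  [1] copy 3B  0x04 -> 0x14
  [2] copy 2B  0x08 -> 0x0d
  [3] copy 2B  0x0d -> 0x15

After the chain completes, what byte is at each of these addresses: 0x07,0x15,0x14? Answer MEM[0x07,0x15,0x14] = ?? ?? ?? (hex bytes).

  after D0: wrote 4B at 0x0a = 4257b803
  after D1: wrote 3B at 0x14 = ee9242
  after D2: wrote 2B at 0x0d = b803
  after D3: wrote 2B at 0x15 = b803
query mem[0x07]=0x57, mem[0x15]=0xb8, mem[0x14]=0xee

MEM[0x07,0x15,0x14] = 57 b8 ee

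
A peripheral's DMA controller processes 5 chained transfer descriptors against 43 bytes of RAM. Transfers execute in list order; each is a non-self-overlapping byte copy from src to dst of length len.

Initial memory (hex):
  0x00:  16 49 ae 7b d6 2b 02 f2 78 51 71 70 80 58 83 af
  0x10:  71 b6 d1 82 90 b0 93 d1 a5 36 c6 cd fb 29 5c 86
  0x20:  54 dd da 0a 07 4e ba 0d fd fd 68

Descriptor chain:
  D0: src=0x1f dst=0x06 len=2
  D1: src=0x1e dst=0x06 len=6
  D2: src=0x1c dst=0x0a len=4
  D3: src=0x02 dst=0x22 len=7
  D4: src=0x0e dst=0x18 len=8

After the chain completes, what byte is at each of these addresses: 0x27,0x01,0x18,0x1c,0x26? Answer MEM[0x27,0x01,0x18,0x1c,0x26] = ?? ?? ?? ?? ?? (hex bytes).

MEM[0x27,0x01,0x18,0x1c,0x26] = 86 49 83 d1 5c

  after D0: wrote 2B at 0x06 = 8654
  after D1: wrote 6B at 0x06 = 5c8654ddda0a
  after D2: wrote 4B at 0x0a = fb295c86
  after D3: wrote 7B at 0x22 = ae7bd62b5c8654
  after D4: wrote 8B at 0x18 = 83af71b6d18290b0
query mem[0x27]=0x86, mem[0x01]=0x49, mem[0x18]=0x83, mem[0x1c]=0xd1, mem[0x26]=0x5c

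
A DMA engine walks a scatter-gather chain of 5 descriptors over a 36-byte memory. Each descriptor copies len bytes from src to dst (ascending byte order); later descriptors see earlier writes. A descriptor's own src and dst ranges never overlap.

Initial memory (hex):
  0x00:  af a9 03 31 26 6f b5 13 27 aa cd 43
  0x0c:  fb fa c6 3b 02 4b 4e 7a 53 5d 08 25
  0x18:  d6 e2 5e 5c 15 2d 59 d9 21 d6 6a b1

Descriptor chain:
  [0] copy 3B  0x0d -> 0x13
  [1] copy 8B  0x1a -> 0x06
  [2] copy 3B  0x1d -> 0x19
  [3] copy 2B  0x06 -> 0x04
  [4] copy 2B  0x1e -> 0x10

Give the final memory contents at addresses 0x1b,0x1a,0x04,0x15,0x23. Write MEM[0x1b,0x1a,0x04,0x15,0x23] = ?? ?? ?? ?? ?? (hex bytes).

MEM[0x1b,0x1a,0x04,0x15,0x23] = d9 59 5e 3b b1

#0 dst[0x13+3] := {0xfa,0xc6,0x3b}
#1 dst[0x06+8] := {0x5e,0x5c,0x15,0x2d,0x59,0xd9,0x21,0xd6}
#2 dst[0x19+3] := {0x2d,0x59,0xd9}
#3 dst[0x04+2] := {0x5e,0x5c}
#4 dst[0x10+2] := {0x59,0xd9}
query mem[0x1b]=0xd9, mem[0x1a]=0x59, mem[0x04]=0x5e, mem[0x15]=0x3b, mem[0x23]=0xb1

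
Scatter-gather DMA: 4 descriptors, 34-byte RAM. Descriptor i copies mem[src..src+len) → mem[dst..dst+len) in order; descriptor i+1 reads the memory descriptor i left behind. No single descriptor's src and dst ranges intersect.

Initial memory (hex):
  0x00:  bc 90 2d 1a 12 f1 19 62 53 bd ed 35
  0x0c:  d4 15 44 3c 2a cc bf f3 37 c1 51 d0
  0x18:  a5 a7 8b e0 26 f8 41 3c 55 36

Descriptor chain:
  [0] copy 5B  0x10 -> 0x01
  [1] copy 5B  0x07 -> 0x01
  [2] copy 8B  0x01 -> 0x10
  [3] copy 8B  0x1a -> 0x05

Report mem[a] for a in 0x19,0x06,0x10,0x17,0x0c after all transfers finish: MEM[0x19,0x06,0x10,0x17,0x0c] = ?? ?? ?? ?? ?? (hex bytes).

MEM[0x19,0x06,0x10,0x17,0x0c] = a7 e0 62 53 36

#0 dst[0x01+5] := {0x2a,0xcc,0xbf,0xf3,0x37}
#1 dst[0x01+5] := {0x62,0x53,0xbd,0xed,0x35}
#2 dst[0x10+8] := {0x62,0x53,0xbd,0xed,0x35,0x19,0x62,0x53}
#3 dst[0x05+8] := {0x8b,0xe0,0x26,0xf8,0x41,0x3c,0x55,0x36}
query mem[0x19]=0xa7, mem[0x06]=0xe0, mem[0x10]=0x62, mem[0x17]=0x53, mem[0x0c]=0x36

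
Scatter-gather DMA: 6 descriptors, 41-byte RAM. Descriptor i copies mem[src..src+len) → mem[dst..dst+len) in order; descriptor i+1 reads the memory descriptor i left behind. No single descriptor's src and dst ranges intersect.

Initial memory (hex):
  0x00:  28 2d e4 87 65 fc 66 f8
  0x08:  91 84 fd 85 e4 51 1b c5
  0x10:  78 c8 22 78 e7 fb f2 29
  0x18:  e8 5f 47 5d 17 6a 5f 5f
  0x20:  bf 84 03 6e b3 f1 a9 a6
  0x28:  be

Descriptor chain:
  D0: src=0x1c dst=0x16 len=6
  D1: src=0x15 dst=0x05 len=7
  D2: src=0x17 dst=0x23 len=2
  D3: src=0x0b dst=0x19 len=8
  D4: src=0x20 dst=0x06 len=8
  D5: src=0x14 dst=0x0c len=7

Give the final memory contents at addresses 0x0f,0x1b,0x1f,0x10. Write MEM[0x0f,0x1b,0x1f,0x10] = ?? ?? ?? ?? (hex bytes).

MEM[0x0f,0x1b,0x1f,0x10] = 6a 51 c8 5f

#0 dst[0x16+6] := {0x17,0x6a,0x5f,0x5f,0xbf,0x84}
#1 dst[0x05+7] := {0xfb,0x17,0x6a,0x5f,0x5f,0xbf,0x84}
#2 dst[0x23+2] := {0x6a,0x5f}
#3 dst[0x19+8] := {0x84,0xe4,0x51,0x1b,0xc5,0x78,0xc8,0x22}
#4 dst[0x06+8] := {0x22,0x84,0x03,0x6a,0x5f,0xf1,0xa9,0xa6}
#5 dst[0x0c+7] := {0xe7,0xfb,0x17,0x6a,0x5f,0x84,0xe4}
query mem[0x0f]=0x6a, mem[0x1b]=0x51, mem[0x1f]=0xc8, mem[0x10]=0x5f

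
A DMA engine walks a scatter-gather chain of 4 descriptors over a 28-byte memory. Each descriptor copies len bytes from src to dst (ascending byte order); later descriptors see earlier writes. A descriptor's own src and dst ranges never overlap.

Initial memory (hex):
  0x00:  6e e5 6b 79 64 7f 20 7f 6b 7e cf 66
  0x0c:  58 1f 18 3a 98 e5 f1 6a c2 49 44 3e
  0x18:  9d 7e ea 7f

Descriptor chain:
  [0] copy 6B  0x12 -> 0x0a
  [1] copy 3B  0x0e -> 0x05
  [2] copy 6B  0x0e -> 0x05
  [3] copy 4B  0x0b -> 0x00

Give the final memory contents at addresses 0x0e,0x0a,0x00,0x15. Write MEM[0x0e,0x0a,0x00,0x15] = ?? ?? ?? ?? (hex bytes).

  after D0: wrote 6B at 0x0a = f16ac249443e
  after D1: wrote 3B at 0x05 = 443e98
  after D2: wrote 6B at 0x05 = 443e98e5f16a
  after D3: wrote 4B at 0x00 = 6ac24944
query mem[0x0e]=0x44, mem[0x0a]=0x6a, mem[0x00]=0x6a, mem[0x15]=0x49

MEM[0x0e,0x0a,0x00,0x15] = 44 6a 6a 49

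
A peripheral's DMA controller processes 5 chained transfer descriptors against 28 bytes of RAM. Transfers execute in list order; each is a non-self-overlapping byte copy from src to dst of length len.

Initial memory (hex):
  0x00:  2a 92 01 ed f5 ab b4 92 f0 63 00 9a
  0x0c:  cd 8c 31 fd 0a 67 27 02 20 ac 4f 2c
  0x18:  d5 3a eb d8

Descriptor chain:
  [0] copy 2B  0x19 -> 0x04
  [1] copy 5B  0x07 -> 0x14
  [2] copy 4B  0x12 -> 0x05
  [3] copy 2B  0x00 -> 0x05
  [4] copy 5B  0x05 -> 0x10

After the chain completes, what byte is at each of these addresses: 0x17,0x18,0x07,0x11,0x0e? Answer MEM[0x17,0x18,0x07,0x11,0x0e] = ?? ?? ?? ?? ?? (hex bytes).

MEM[0x17,0x18,0x07,0x11,0x0e] = 00 9a 92 92 31

  after D0: wrote 2B at 0x04 = 3aeb
  after D1: wrote 5B at 0x14 = 92f063009a
  after D2: wrote 4B at 0x05 = 270292f0
  after D3: wrote 2B at 0x05 = 2a92
  after D4: wrote 5B at 0x10 = 2a9292f063
query mem[0x17]=0x00, mem[0x18]=0x9a, mem[0x07]=0x92, mem[0x11]=0x92, mem[0x0e]=0x31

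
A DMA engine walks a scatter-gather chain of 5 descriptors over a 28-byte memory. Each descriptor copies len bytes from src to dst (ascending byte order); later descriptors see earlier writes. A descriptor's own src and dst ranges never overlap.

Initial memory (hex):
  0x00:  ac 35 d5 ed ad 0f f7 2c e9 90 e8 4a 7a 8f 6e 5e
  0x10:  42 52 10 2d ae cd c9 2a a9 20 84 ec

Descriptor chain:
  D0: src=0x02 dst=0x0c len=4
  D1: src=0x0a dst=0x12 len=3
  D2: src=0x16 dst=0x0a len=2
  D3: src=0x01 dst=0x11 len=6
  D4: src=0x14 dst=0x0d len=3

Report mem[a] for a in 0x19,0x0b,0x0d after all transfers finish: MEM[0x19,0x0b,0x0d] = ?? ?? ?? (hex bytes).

MEM[0x19,0x0b,0x0d] = 20 2a ad

[0] 0x02->0x0c len=4 : d5 ed ad 0f
[1] 0x0a->0x12 len=3 : e8 4a d5
[2] 0x16->0x0a len=2 : c9 2a
[3] 0x01->0x11 len=6 : 35 d5 ed ad 0f f7
[4] 0x14->0x0d len=3 : ad 0f f7
query mem[0x19]=0x20, mem[0x0b]=0x2a, mem[0x0d]=0xad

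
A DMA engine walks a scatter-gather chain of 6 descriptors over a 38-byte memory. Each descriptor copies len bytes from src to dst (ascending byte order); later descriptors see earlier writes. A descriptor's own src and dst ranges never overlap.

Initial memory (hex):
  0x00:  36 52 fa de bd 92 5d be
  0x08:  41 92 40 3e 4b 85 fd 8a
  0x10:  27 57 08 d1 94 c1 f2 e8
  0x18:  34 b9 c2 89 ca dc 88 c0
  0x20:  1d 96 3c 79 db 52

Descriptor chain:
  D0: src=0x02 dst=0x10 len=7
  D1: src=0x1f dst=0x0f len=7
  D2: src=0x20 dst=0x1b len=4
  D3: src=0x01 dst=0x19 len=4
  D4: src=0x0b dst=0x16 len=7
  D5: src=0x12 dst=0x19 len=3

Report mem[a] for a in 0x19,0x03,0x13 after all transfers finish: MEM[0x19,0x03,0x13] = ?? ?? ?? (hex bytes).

MEM[0x19,0x03,0x13] = 3c de 79

#0 dst[0x10+7] := {0xfa,0xde,0xbd,0x92,0x5d,0xbe,0x41}
#1 dst[0x0f+7] := {0xc0,0x1d,0x96,0x3c,0x79,0xdb,0x52}
#2 dst[0x1b+4] := {0x1d,0x96,0x3c,0x79}
#3 dst[0x19+4] := {0x52,0xfa,0xde,0xbd}
#4 dst[0x16+7] := {0x3e,0x4b,0x85,0xfd,0xc0,0x1d,0x96}
#5 dst[0x19+3] := {0x3c,0x79,0xdb}
query mem[0x19]=0x3c, mem[0x03]=0xde, mem[0x13]=0x79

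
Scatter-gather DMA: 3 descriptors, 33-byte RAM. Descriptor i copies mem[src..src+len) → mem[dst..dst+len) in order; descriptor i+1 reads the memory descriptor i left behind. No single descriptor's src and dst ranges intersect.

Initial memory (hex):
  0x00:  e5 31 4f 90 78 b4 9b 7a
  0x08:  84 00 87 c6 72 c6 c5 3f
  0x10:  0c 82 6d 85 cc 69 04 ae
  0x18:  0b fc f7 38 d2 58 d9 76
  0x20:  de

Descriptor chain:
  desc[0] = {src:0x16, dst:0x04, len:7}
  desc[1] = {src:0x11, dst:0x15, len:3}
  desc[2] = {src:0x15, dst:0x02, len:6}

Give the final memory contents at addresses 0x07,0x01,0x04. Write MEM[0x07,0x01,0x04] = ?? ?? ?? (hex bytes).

D0: mem[0x04..0x0a] <- [04 ae 0b fc f7 38 d2]
D1: mem[0x15..0x17] <- [82 6d 85]
D2: mem[0x02..0x07] <- [82 6d 85 0b fc f7]
query mem[0x07]=0xf7, mem[0x01]=0x31, mem[0x04]=0x85

MEM[0x07,0x01,0x04] = f7 31 85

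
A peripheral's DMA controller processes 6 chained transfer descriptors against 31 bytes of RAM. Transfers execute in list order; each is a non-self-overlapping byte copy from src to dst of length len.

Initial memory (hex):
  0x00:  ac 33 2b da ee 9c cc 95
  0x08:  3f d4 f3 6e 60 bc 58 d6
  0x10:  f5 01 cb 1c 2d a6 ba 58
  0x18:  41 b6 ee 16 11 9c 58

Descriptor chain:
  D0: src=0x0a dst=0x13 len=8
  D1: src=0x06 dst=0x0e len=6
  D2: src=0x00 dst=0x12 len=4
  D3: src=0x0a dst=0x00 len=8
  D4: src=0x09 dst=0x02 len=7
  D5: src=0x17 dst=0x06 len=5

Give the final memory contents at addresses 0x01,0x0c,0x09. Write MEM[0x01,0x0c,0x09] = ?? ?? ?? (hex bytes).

#0 dst[0x13+8] := {0xf3,0x6e,0x60,0xbc,0x58,0xd6,0xf5,0x01}
#1 dst[0x0e+6] := {0xcc,0x95,0x3f,0xd4,0xf3,0x6e}
#2 dst[0x12+4] := {0xac,0x33,0x2b,0xda}
#3 dst[0x00+8] := {0xf3,0x6e,0x60,0xbc,0xcc,0x95,0x3f,0xd4}
#4 dst[0x02+7] := {0xd4,0xf3,0x6e,0x60,0xbc,0xcc,0x95}
#5 dst[0x06+5] := {0x58,0xd6,0xf5,0x01,0x16}
query mem[0x01]=0x6e, mem[0x0c]=0x60, mem[0x09]=0x01

MEM[0x01,0x0c,0x09] = 6e 60 01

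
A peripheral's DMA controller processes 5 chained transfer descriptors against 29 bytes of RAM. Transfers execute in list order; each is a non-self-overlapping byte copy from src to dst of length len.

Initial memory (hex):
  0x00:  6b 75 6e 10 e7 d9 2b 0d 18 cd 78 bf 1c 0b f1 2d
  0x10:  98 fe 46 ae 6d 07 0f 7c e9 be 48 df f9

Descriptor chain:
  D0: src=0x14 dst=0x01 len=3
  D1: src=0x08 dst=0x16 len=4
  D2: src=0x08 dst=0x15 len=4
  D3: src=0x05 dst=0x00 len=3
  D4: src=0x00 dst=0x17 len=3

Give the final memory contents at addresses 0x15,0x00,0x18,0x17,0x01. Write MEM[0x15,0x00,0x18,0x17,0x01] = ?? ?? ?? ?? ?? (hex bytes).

MEM[0x15,0x00,0x18,0x17,0x01] = 18 d9 2b d9 2b

[0] 0x14->0x01 len=3 : 6d 07 0f
[1] 0x08->0x16 len=4 : 18 cd 78 bf
[2] 0x08->0x15 len=4 : 18 cd 78 bf
[3] 0x05->0x00 len=3 : d9 2b 0d
[4] 0x00->0x17 len=3 : d9 2b 0d
query mem[0x15]=0x18, mem[0x00]=0xd9, mem[0x18]=0x2b, mem[0x17]=0xd9, mem[0x01]=0x2b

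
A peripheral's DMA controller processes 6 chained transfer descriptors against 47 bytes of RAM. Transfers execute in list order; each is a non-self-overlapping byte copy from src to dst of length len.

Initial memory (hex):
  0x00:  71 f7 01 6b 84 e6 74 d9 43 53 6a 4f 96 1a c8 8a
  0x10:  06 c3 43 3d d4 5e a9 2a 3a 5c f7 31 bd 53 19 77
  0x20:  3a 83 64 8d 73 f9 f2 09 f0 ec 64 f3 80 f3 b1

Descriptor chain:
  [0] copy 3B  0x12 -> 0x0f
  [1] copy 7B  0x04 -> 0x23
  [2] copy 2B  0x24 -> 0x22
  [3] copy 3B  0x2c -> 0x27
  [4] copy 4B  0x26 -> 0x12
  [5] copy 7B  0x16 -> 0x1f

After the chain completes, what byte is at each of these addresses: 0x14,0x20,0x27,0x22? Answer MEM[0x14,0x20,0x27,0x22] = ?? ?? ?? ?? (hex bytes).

MEM[0x14,0x20,0x27,0x22] = f3 2a 80 5c

D0: mem[0x0f..0x11] <- [43 3d d4]
D1: mem[0x23..0x29] <- [84 e6 74 d9 43 53 6a]
D2: mem[0x22..0x23] <- [e6 74]
D3: mem[0x27..0x29] <- [80 f3 b1]
D4: mem[0x12..0x15] <- [d9 80 f3 b1]
D5: mem[0x1f..0x25] <- [a9 2a 3a 5c f7 31 bd]
query mem[0x14]=0xf3, mem[0x20]=0x2a, mem[0x27]=0x80, mem[0x22]=0x5c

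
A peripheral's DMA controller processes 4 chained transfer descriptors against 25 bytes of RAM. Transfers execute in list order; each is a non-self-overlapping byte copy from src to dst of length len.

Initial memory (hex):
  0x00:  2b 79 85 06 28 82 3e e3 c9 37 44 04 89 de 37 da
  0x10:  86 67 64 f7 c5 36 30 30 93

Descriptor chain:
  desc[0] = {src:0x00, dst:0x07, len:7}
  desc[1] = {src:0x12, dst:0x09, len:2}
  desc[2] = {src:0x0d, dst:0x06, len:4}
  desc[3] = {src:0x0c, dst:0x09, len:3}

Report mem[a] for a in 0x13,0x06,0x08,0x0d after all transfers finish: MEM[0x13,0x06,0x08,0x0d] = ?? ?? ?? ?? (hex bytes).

MEM[0x13,0x06,0x08,0x0d] = f7 3e da 3e

  after D0: wrote 7B at 0x07 = 2b79850628823e
  after D1: wrote 2B at 0x09 = 64f7
  after D2: wrote 4B at 0x06 = 3e37da86
  after D3: wrote 3B at 0x09 = 823e37
query mem[0x13]=0xf7, mem[0x06]=0x3e, mem[0x08]=0xda, mem[0x0d]=0x3e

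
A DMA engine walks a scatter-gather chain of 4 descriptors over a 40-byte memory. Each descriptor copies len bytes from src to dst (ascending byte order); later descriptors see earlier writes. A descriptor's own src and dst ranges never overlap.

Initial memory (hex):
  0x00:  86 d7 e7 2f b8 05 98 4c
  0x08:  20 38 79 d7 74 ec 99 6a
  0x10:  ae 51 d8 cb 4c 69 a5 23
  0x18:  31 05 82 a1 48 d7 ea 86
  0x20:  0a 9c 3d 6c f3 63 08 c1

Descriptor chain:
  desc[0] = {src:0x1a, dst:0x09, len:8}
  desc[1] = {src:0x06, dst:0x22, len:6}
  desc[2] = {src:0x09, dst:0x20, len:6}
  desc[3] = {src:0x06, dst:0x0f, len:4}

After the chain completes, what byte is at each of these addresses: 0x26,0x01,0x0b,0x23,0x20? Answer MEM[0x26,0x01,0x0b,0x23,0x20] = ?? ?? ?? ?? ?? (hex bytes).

MEM[0x26,0x01,0x0b,0x23,0x20] = a1 d7 48 d7 82

D0: mem[0x09..0x10] <- [82 a1 48 d7 ea 86 0a 9c]
D1: mem[0x22..0x27] <- [98 4c 20 82 a1 48]
D2: mem[0x20..0x25] <- [82 a1 48 d7 ea 86]
D3: mem[0x0f..0x12] <- [98 4c 20 82]
query mem[0x26]=0xa1, mem[0x01]=0xd7, mem[0x0b]=0x48, mem[0x23]=0xd7, mem[0x20]=0x82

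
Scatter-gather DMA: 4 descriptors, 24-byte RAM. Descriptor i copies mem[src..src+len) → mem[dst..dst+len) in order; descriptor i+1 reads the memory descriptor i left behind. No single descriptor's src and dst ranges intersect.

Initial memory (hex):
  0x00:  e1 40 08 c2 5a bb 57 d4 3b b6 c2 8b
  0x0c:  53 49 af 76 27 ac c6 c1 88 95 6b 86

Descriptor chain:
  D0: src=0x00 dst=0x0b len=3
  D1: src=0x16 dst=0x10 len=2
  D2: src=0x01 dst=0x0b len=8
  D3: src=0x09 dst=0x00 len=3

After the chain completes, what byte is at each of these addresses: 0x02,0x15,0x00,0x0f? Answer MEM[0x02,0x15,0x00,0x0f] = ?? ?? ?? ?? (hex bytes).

MEM[0x02,0x15,0x00,0x0f] = 40 95 b6 bb

#0 dst[0x0b+3] := {0xe1,0x40,0x08}
#1 dst[0x10+2] := {0x6b,0x86}
#2 dst[0x0b+8] := {0x40,0x08,0xc2,0x5a,0xbb,0x57,0xd4,0x3b}
#3 dst[0x00+3] := {0xb6,0xc2,0x40}
query mem[0x02]=0x40, mem[0x15]=0x95, mem[0x00]=0xb6, mem[0x0f]=0xbb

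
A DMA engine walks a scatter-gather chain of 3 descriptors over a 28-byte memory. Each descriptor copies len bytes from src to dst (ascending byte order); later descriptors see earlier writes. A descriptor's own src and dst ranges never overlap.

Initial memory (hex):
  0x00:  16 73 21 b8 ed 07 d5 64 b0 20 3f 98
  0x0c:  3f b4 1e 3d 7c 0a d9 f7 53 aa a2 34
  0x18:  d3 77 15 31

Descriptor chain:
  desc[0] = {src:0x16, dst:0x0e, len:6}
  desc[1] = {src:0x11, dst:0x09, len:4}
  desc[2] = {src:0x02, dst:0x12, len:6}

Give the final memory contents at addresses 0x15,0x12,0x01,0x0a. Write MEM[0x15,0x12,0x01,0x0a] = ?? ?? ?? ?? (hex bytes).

  after D0: wrote 6B at 0x0e = a234d3771531
  after D1: wrote 4B at 0x09 = 77153153
  after D2: wrote 6B at 0x12 = 21b8ed07d564
query mem[0x15]=0x07, mem[0x12]=0x21, mem[0x01]=0x73, mem[0x0a]=0x15

MEM[0x15,0x12,0x01,0x0a] = 07 21 73 15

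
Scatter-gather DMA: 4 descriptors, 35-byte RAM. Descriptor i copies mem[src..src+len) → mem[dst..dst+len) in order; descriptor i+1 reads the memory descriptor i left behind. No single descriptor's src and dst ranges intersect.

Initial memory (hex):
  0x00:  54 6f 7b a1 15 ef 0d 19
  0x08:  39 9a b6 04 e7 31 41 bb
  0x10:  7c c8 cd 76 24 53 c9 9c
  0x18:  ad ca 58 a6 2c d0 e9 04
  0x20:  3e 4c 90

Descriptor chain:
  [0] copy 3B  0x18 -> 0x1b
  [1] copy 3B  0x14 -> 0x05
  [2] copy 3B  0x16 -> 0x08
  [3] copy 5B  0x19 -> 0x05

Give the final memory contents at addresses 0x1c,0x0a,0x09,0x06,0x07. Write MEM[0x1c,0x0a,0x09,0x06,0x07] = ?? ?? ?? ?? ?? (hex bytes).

  after D0: wrote 3B at 0x1b = adca58
  after D1: wrote 3B at 0x05 = 2453c9
  after D2: wrote 3B at 0x08 = c99cad
  after D3: wrote 5B at 0x05 = ca58adca58
query mem[0x1c]=0xca, mem[0x0a]=0xad, mem[0x09]=0x58, mem[0x06]=0x58, mem[0x07]=0xad

MEM[0x1c,0x0a,0x09,0x06,0x07] = ca ad 58 58 ad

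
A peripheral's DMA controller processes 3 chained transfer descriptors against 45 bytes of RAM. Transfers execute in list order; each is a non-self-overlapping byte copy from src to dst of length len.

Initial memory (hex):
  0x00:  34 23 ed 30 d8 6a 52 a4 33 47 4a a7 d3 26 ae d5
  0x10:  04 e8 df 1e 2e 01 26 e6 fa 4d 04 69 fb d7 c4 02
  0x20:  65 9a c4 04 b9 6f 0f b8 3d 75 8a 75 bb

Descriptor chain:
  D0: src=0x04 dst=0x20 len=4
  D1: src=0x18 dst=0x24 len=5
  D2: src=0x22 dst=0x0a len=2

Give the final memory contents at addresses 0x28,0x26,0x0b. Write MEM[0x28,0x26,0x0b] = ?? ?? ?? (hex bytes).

MEM[0x28,0x26,0x0b] = fb 04 a4

#0 dst[0x20+4] := {0xd8,0x6a,0x52,0xa4}
#1 dst[0x24+5] := {0xfa,0x4d,0x04,0x69,0xfb}
#2 dst[0x0a+2] := {0x52,0xa4}
query mem[0x28]=0xfb, mem[0x26]=0x04, mem[0x0b]=0xa4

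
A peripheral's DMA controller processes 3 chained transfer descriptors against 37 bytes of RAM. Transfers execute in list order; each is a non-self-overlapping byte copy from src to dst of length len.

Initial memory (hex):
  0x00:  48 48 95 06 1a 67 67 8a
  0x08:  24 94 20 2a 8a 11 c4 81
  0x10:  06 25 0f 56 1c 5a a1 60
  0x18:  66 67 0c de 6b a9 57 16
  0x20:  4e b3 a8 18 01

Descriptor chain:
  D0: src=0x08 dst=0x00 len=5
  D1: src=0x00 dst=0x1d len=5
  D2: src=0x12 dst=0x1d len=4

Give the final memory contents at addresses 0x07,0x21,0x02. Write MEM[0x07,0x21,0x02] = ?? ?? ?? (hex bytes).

[0] 0x08->0x00 len=5 : 24 94 20 2a 8a
[1] 0x00->0x1d len=5 : 24 94 20 2a 8a
[2] 0x12->0x1d len=4 : 0f 56 1c 5a
query mem[0x07]=0x8a, mem[0x21]=0x8a, mem[0x02]=0x20

MEM[0x07,0x21,0x02] = 8a 8a 20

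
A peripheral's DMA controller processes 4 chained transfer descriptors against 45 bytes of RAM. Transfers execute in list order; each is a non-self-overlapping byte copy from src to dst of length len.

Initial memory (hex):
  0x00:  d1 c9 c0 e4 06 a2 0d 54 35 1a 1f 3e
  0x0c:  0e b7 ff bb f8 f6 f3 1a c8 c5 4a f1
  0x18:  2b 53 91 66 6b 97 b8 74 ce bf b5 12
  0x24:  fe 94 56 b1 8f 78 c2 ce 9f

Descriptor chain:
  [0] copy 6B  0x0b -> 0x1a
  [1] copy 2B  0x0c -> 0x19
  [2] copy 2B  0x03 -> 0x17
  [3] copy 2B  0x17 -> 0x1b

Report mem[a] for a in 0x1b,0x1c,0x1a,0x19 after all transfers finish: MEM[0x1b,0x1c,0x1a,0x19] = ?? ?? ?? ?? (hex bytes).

  after D0: wrote 6B at 0x1a = 3e0eb7ffbbf8
  after D1: wrote 2B at 0x19 = 0eb7
  after D2: wrote 2B at 0x17 = e406
  after D3: wrote 2B at 0x1b = e406
query mem[0x1b]=0xe4, mem[0x1c]=0x06, mem[0x1a]=0xb7, mem[0x19]=0x0e

MEM[0x1b,0x1c,0x1a,0x19] = e4 06 b7 0e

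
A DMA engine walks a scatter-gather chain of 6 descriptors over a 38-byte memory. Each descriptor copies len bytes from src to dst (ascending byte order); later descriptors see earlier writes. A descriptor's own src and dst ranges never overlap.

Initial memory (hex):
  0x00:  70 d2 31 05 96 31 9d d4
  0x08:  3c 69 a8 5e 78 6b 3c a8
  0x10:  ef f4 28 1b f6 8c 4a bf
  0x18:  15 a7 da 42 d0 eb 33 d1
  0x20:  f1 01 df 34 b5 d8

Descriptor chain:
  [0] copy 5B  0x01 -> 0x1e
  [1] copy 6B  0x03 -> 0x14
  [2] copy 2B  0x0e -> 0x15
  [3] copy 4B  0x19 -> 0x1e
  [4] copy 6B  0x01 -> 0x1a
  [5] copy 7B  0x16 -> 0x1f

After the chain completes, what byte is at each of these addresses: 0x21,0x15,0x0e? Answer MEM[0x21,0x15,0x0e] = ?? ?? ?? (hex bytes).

[0] 0x01->0x1e len=5 : d2 31 05 96 31
[1] 0x03->0x14 len=6 : 05 96 31 9d d4 3c
[2] 0x0e->0x15 len=2 : 3c a8
[3] 0x19->0x1e len=4 : 3c da 42 d0
[4] 0x01->0x1a len=6 : d2 31 05 96 31 9d
[5] 0x16->0x1f len=7 : a8 9d d4 3c d2 31 05
query mem[0x21]=0xd4, mem[0x15]=0x3c, mem[0x0e]=0x3c

MEM[0x21,0x15,0x0e] = d4 3c 3c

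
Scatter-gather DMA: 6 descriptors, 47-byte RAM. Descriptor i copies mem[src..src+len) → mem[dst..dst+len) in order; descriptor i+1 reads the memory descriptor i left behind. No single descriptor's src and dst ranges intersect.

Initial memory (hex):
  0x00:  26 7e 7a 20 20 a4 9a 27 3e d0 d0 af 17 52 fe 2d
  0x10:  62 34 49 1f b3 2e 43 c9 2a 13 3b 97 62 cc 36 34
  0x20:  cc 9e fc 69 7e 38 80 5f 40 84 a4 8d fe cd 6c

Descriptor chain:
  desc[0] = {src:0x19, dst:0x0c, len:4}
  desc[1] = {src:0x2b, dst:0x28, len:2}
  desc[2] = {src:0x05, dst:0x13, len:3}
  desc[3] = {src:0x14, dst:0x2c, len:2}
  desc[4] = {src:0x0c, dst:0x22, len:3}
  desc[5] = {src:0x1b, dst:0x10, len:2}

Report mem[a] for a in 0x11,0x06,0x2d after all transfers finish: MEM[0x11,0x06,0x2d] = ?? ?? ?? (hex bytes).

D0: mem[0x0c..0x0f] <- [13 3b 97 62]
D1: mem[0x28..0x29] <- [8d fe]
D2: mem[0x13..0x15] <- [a4 9a 27]
D3: mem[0x2c..0x2d] <- [9a 27]
D4: mem[0x22..0x24] <- [13 3b 97]
D5: mem[0x10..0x11] <- [97 62]
query mem[0x11]=0x62, mem[0x06]=0x9a, mem[0x2d]=0x27

MEM[0x11,0x06,0x2d] = 62 9a 27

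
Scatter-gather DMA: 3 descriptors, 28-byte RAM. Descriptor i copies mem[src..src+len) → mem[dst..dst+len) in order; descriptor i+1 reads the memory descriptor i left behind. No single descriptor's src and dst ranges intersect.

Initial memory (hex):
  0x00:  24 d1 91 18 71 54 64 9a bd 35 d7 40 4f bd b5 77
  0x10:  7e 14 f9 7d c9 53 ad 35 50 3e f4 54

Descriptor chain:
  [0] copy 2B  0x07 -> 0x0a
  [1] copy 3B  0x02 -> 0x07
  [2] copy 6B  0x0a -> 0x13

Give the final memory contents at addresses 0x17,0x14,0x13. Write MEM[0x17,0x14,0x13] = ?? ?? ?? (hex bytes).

MEM[0x17,0x14,0x13] = b5 bd 9a

#0 dst[0x0a+2] := {0x9a,0xbd}
#1 dst[0x07+3] := {0x91,0x18,0x71}
#2 dst[0x13+6] := {0x9a,0xbd,0x4f,0xbd,0xb5,0x77}
query mem[0x17]=0xb5, mem[0x14]=0xbd, mem[0x13]=0x9a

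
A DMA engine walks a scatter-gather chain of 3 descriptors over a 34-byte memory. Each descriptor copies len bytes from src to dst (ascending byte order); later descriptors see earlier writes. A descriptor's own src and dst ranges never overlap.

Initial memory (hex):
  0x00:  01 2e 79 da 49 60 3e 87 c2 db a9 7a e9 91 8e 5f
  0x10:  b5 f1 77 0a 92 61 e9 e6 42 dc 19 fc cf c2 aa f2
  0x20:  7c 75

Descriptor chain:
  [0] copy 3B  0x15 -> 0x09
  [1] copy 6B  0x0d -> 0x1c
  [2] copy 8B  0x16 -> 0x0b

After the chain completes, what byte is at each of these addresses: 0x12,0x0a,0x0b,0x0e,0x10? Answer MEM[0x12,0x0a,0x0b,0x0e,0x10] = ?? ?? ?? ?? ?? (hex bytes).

#0 dst[0x09+3] := {0x61,0xe9,0xe6}
#1 dst[0x1c+6] := {0x91,0x8e,0x5f,0xb5,0xf1,0x77}
#2 dst[0x0b+8] := {0xe9,0xe6,0x42,0xdc,0x19,0xfc,0x91,0x8e}
query mem[0x12]=0x8e, mem[0x0a]=0xe9, mem[0x0b]=0xe9, mem[0x0e]=0xdc, mem[0x10]=0xfc

MEM[0x12,0x0a,0x0b,0x0e,0x10] = 8e e9 e9 dc fc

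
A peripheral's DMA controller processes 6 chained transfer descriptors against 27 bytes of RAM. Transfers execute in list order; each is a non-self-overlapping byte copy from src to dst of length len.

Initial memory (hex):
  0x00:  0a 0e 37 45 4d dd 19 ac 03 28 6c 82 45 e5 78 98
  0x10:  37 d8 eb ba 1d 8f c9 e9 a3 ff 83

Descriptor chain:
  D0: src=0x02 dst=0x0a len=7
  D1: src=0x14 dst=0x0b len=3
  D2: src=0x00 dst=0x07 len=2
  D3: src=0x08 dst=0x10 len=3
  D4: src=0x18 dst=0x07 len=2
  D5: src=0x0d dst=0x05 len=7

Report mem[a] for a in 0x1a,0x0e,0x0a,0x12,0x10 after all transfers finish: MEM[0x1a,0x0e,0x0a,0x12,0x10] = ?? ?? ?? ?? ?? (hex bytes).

[0] 0x02->0x0a len=7 : 37 45 4d dd 19 ac 03
[1] 0x14->0x0b len=3 : 1d 8f c9
[2] 0x00->0x07 len=2 : 0a 0e
[3] 0x08->0x10 len=3 : 0e 28 37
[4] 0x18->0x07 len=2 : a3 ff
[5] 0x0d->0x05 len=7 : c9 19 ac 0e 28 37 ba
query mem[0x1a]=0x83, mem[0x0e]=0x19, mem[0x0a]=0x37, mem[0x12]=0x37, mem[0x10]=0x0e

MEM[0x1a,0x0e,0x0a,0x12,0x10] = 83 19 37 37 0e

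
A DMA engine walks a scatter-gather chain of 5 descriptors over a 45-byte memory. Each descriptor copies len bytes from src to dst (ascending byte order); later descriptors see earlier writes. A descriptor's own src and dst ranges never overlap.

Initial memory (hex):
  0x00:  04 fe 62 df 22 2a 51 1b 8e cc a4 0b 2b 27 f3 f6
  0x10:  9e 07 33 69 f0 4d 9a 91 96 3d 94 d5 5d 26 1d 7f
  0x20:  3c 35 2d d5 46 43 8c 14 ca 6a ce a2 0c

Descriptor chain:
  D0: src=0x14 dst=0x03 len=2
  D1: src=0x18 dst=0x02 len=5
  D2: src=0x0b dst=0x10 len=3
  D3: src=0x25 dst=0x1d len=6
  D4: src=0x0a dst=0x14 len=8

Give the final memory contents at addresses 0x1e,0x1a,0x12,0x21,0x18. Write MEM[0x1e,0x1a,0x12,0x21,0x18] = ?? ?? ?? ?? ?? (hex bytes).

MEM[0x1e,0x1a,0x12,0x21,0x18] = 8c 0b 27 6a f3

  after D0: wrote 2B at 0x03 = f04d
  after D1: wrote 5B at 0x02 = 963d94d55d
  after D2: wrote 3B at 0x10 = 0b2b27
  after D3: wrote 6B at 0x1d = 438c14ca6ace
  after D4: wrote 8B at 0x14 = a40b2b27f3f60b2b
query mem[0x1e]=0x8c, mem[0x1a]=0x0b, mem[0x12]=0x27, mem[0x21]=0x6a, mem[0x18]=0xf3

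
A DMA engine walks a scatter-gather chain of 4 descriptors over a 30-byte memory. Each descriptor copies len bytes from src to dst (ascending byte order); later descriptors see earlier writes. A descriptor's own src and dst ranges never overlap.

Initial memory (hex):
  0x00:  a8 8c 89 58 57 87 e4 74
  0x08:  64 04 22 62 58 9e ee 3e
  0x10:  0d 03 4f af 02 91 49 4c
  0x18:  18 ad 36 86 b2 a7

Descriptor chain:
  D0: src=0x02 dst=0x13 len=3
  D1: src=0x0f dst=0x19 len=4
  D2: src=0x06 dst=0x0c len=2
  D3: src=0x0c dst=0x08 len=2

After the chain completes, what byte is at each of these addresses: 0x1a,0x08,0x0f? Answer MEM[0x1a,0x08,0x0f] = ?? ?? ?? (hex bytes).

MEM[0x1a,0x08,0x0f] = 0d e4 3e

#0 dst[0x13+3] := {0x89,0x58,0x57}
#1 dst[0x19+4] := {0x3e,0x0d,0x03,0x4f}
#2 dst[0x0c+2] := {0xe4,0x74}
#3 dst[0x08+2] := {0xe4,0x74}
query mem[0x1a]=0x0d, mem[0x08]=0xe4, mem[0x0f]=0x3e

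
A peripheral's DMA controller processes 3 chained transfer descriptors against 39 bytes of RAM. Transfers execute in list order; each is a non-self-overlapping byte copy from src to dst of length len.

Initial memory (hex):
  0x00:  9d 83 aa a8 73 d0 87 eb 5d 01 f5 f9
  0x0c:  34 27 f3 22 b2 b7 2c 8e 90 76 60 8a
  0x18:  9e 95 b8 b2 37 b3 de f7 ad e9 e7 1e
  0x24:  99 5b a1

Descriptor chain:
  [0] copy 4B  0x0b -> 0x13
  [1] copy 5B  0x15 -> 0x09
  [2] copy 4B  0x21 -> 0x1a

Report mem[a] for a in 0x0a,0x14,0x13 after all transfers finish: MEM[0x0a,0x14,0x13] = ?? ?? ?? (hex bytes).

MEM[0x0a,0x14,0x13] = f3 34 f9

[0] 0x0b->0x13 len=4 : f9 34 27 f3
[1] 0x15->0x09 len=5 : 27 f3 8a 9e 95
[2] 0x21->0x1a len=4 : e9 e7 1e 99
query mem[0x0a]=0xf3, mem[0x14]=0x34, mem[0x13]=0xf9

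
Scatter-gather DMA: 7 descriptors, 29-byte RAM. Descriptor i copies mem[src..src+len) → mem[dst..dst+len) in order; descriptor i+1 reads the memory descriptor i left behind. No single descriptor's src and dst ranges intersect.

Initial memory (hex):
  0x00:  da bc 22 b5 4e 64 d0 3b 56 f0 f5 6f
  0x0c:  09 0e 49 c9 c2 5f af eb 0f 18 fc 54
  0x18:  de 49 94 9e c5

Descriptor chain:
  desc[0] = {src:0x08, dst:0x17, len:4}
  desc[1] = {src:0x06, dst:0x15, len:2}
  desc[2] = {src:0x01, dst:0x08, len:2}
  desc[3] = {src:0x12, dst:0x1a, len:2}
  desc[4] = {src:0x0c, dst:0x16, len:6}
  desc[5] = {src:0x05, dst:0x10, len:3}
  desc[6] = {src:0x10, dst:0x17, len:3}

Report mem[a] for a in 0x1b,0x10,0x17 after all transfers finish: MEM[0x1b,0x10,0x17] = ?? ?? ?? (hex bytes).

  after D0: wrote 4B at 0x17 = 56f0f56f
  after D1: wrote 2B at 0x15 = d03b
  after D2: wrote 2B at 0x08 = bc22
  after D3: wrote 2B at 0x1a = afeb
  after D4: wrote 6B at 0x16 = 090e49c9c25f
  after D5: wrote 3B at 0x10 = 64d03b
  after D6: wrote 3B at 0x17 = 64d03b
query mem[0x1b]=0x5f, mem[0x10]=0x64, mem[0x17]=0x64

MEM[0x1b,0x10,0x17] = 5f 64 64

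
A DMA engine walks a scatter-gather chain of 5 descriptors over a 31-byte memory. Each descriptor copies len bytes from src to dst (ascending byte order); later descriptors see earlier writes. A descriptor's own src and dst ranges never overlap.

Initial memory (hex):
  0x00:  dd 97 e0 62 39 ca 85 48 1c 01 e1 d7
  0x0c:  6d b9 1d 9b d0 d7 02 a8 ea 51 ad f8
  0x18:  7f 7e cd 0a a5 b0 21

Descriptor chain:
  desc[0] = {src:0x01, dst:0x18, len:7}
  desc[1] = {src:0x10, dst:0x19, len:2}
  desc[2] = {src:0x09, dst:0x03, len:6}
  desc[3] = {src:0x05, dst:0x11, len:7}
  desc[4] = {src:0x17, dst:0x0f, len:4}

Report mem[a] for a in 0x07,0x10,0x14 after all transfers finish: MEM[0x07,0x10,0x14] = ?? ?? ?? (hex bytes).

MEM[0x07,0x10,0x14] = b9 97 1d

D0: mem[0x18..0x1e] <- [97 e0 62 39 ca 85 48]
D1: mem[0x19..0x1a] <- [d0 d7]
D2: mem[0x03..0x08] <- [01 e1 d7 6d b9 1d]
D3: mem[0x11..0x17] <- [d7 6d b9 1d 01 e1 d7]
D4: mem[0x0f..0x12] <- [d7 97 d0 d7]
query mem[0x07]=0xb9, mem[0x10]=0x97, mem[0x14]=0x1d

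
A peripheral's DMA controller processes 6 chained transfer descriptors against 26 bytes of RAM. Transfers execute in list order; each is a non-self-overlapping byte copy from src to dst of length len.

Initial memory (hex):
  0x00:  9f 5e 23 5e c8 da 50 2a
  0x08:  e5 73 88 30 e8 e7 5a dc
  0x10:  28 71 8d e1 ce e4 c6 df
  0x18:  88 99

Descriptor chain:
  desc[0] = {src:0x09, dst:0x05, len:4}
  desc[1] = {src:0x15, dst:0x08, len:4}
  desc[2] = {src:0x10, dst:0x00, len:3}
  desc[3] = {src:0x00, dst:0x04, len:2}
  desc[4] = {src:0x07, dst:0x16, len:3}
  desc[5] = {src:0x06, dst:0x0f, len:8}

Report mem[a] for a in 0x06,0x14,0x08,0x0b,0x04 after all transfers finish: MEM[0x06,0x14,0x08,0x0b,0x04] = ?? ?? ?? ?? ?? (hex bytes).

#0 dst[0x05+4] := {0x73,0x88,0x30,0xe8}
#1 dst[0x08+4] := {0xe4,0xc6,0xdf,0x88}
#2 dst[0x00+3] := {0x28,0x71,0x8d}
#3 dst[0x04+2] := {0x28,0x71}
#4 dst[0x16+3] := {0x30,0xe4,0xc6}
#5 dst[0x0f+8] := {0x88,0x30,0xe4,0xc6,0xdf,0x88,0xe8,0xe7}
query mem[0x06]=0x88, mem[0x14]=0x88, mem[0x08]=0xe4, mem[0x0b]=0x88, mem[0x04]=0x28

MEM[0x06,0x14,0x08,0x0b,0x04] = 88 88 e4 88 28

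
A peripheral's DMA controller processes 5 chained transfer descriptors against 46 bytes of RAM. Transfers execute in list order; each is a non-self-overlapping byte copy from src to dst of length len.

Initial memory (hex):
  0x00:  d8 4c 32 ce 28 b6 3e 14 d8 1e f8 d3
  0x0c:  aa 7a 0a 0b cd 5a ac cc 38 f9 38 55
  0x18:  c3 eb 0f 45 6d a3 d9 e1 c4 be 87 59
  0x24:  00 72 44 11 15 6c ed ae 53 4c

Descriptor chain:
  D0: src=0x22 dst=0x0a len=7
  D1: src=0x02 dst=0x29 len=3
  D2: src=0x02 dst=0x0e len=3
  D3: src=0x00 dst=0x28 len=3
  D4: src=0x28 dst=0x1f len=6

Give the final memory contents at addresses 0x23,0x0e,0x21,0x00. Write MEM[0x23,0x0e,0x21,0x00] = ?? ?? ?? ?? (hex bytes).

MEM[0x23,0x0e,0x21,0x00] = 53 32 32 d8

#0 dst[0x0a+7] := {0x87,0x59,0x00,0x72,0x44,0x11,0x15}
#1 dst[0x29+3] := {0x32,0xce,0x28}
#2 dst[0x0e+3] := {0x32,0xce,0x28}
#3 dst[0x28+3] := {0xd8,0x4c,0x32}
#4 dst[0x1f+6] := {0xd8,0x4c,0x32,0x28,0x53,0x4c}
query mem[0x23]=0x53, mem[0x0e]=0x32, mem[0x21]=0x32, mem[0x00]=0xd8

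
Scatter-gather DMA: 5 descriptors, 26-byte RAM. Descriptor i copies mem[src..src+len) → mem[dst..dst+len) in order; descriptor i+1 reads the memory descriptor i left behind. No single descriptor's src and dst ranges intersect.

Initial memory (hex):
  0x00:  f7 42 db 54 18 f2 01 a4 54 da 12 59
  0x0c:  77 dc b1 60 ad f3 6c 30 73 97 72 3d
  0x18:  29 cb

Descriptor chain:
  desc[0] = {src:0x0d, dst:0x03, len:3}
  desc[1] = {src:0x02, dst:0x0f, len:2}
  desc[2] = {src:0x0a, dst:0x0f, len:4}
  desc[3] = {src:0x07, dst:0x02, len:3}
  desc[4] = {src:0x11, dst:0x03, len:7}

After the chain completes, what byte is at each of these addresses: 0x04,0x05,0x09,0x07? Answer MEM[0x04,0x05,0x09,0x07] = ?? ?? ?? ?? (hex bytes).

MEM[0x04,0x05,0x09,0x07] = dc 30 3d 97

D0: mem[0x03..0x05] <- [dc b1 60]
D1: mem[0x0f..0x10] <- [db dc]
D2: mem[0x0f..0x12] <- [12 59 77 dc]
D3: mem[0x02..0x04] <- [a4 54 da]
D4: mem[0x03..0x09] <- [77 dc 30 73 97 72 3d]
query mem[0x04]=0xdc, mem[0x05]=0x30, mem[0x09]=0x3d, mem[0x07]=0x97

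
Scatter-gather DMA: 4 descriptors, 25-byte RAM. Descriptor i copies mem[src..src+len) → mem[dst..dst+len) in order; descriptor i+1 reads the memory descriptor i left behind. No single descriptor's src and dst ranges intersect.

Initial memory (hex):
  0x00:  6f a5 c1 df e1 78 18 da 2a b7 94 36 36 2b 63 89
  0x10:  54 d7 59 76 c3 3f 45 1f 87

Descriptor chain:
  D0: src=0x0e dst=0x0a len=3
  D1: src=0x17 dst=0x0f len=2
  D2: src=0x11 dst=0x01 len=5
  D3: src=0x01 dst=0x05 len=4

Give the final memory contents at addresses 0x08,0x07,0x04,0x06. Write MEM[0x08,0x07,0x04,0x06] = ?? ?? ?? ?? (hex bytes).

MEM[0x08,0x07,0x04,0x06] = c3 76 c3 59

  after D0: wrote 3B at 0x0a = 638954
  after D1: wrote 2B at 0x0f = 1f87
  after D2: wrote 5B at 0x01 = d75976c33f
  after D3: wrote 4B at 0x05 = d75976c3
query mem[0x08]=0xc3, mem[0x07]=0x76, mem[0x04]=0xc3, mem[0x06]=0x59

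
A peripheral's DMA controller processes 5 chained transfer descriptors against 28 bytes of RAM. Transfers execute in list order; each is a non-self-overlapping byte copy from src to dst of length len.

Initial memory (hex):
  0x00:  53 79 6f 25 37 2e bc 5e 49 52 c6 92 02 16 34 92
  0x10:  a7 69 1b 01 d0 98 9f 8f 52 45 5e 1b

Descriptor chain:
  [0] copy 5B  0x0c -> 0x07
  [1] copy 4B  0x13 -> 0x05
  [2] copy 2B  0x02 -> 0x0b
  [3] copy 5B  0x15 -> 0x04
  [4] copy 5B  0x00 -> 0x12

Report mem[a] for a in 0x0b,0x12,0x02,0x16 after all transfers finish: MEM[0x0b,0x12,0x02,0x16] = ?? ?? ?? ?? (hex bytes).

MEM[0x0b,0x12,0x02,0x16] = 6f 53 6f 98

D0: mem[0x07..0x0b] <- [02 16 34 92 a7]
D1: mem[0x05..0x08] <- [01 d0 98 9f]
D2: mem[0x0b..0x0c] <- [6f 25]
D3: mem[0x04..0x08] <- [98 9f 8f 52 45]
D4: mem[0x12..0x16] <- [53 79 6f 25 98]
query mem[0x0b]=0x6f, mem[0x12]=0x53, mem[0x02]=0x6f, mem[0x16]=0x98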